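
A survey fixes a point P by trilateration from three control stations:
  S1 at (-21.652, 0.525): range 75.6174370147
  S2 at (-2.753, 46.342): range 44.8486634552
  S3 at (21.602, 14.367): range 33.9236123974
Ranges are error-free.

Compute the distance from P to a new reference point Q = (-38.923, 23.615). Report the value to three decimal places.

82.742

eq1: (x + 21.652)² + (y − 0.525)² = 75.6174370147²
eq2: (x + 2.753)² + (y − 46.342)² = 44.8486634552²
eq3: (x − 21.602)² + (y − 14.367)² = 33.9236123974²
eq2−eq3, eq2−eq1 (x²,y² cancel):
  48.710·x − 63.950·y = -621.511744
  -37.798·x − 91.634·y = -5392.669411
det = 48.710·-91.634 − -63.950·-37.798 = -6880.674240
x = (-621.511744·-91.634 − -63.950·-5392.669411) / -6880.674240 = 41.843225
y = (48.710·-5392.669411 − -621.511744·-37.798) / -6880.674240 = 41.590231
|P − Q| = √((41.843225 − -38.923)² + (41.590231 − 23.615)²) = 82.742323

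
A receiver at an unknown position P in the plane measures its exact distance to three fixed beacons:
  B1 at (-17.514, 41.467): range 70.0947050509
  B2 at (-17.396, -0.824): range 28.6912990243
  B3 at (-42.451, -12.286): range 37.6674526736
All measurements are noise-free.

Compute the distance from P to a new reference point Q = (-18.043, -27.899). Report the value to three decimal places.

eq1: (x + 17.514)² + (y − 41.467)² = 70.0947050509²
eq2: (x + 17.396)² + (y + 0.824)² = 28.6912990243²
eq3: (x + 42.451)² + (y + 12.286)² = 37.6674526736²
eq3−eq2, eq3−eq1 (x²,y² cancel):
  50.110·x + 22.924·y = -1054.087054
  49.874·x + 107.506·y = -3421.211597
det = 50.110·107.506 − 22.924·49.874 = 4243.814084
x = (-1054.087054·107.506 − 22.924·-3421.211597) / 4243.814084 = -8.222044
y = (50.110·-3421.211597 − -1054.087054·49.874) / 4243.814084 = -28.009091
|P − Q| = √((-8.222044 − -18.043)² + (-28.009091 − -27.899)²) = 9.821573

9.822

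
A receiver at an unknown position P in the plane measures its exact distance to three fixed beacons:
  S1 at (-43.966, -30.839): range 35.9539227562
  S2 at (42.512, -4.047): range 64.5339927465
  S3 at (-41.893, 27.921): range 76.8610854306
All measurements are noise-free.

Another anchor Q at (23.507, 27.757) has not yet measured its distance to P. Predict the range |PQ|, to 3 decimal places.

eq1: (x + 43.966)² + (y + 30.839)² = 35.9539227562²
eq2: (x − 42.512)² + (y + 4.047)² = 64.5339927465²
eq3: (x + 41.893)² + (y − 27.921)² = 76.8610854306²
eq1−eq2, eq1−eq3 (x²,y² cancel):
  172.956·x + 53.584·y = -3932.356382
  4.146·x + 117.520·y = -4964.389279
det = 172.956·117.520 − 53.584·4.146 = 20103.629856
x = (-3932.356382·117.520 − 53.584·-4964.389279) / 20103.629856 = -9.755387
y = (172.956·-4964.389279 − -3932.356382·4.146) / 20103.629856 = -41.898770
|P − Q| = √((-9.755387 − 23.507)² + (-41.898770 − 27.757)²) = 77.190107

77.190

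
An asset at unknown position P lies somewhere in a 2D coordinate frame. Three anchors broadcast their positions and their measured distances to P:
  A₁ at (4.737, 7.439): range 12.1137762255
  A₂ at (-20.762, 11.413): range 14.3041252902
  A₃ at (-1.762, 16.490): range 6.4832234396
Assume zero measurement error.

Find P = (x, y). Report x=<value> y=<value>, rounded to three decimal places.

x=-6.471 y=12.034

eq1: (x − 4.737)² + (y − 7.439)² = 12.1137762255²
eq2: (x + 20.762)² + (y − 11.413)² = 14.3041252902²
eq3: (x + 1.762)² + (y − 16.490)² = 6.4832234396²
eq3−eq2, eq3−eq1 (x²,y² cancel):
  -38.000·x − 10.154·y = 123.716655
  12.998·x − 18.102·y = -301.958242
det = -38.000·-18.102 − -10.154·12.998 = 819.857692
x = (123.716655·-18.102 − -10.154·-301.958242) / 819.857692 = -6.471370
y = (-38.000·-301.958242 − 123.716655·12.998) / 819.857692 = 12.034215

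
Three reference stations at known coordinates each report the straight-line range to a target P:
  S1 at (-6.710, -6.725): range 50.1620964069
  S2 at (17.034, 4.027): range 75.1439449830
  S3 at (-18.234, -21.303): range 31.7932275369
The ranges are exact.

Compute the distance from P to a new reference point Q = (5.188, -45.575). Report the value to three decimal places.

47.648

eq1: (x + 6.710)² + (y + 6.725)² = 50.1620964069²
eq2: (x − 17.034)² + (y − 4.027)² = 75.1439449830²
eq3: (x + 18.234)² + (y + 21.303)² = 31.7932275369²
eq3−eq1, eq3−eq2 (x²,y² cancel):
  23.048·x + 29.156·y = -2201.473439
  70.536·x + 50.660·y = -5115.725830
det = 23.048·50.660 − 29.156·70.536 = -888.935936
x = (-2201.473439·50.660 − 29.156·-5115.725830) / -888.935936 = -42.328650
y = (23.048·-5115.725830 − -2201.473439·70.536) / -888.935936 = -42.045641
|P − Q| = √((-42.328650 − 5.188)² + (-42.045641 − -45.575)²) = 47.647543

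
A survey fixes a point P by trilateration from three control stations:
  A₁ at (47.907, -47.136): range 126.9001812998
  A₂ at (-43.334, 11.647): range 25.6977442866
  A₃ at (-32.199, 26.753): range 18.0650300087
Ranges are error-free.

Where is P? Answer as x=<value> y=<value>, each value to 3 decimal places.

x=-47.022 y=37.079

eq1: (x − 47.907)² + (y + 47.136)² = 126.9001812998²
eq2: (x + 43.334)² + (y − 11.647)² = 25.6977442866²
eq3: (x + 32.199)² + (y − 26.753)² = 18.0650300087²
eq2−eq1, eq2−eq3 (x²,y² cancel):
  182.482·x − 117.566·y = -12939.886972
  22.270·x + 30.212·y = 73.039197
det = 182.482·30.212 − -117.566·22.270 = 8131.341004
x = (-12939.886972·30.212 − -117.566·73.039197) / 8131.341004 = -47.022126
y = (182.482·73.039197 − -12939.886972·22.270) / 8131.341004 = 37.078708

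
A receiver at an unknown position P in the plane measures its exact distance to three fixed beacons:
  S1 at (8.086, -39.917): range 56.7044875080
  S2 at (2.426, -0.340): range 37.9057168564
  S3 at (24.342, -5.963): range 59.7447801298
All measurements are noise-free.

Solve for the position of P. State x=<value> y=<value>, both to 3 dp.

x=-35.351 y=-3.466

eq1: (x − 8.086)² + (y + 39.917)² = 56.7044875080²
eq2: (x − 2.426)² + (y + 0.340)² = 37.9057168564²
eq3: (x − 24.342)² + (y + 5.963)² = 59.7447801298²
eq1−eq3, eq1−eq2 (x²,y² cancel):
  32.512·x + 67.908·y = -1384.699801
  -11.320·x + 79.154·y = 125.806324
det = 32.512·79.154 − 67.908·-11.320 = 3342.173408
x = (-1384.699801·79.154 − 67.908·125.806324) / 3342.173408 = -35.350585
y = (32.512·125.806324 − -1384.699801·-11.320) / 3342.173408 = -3.466184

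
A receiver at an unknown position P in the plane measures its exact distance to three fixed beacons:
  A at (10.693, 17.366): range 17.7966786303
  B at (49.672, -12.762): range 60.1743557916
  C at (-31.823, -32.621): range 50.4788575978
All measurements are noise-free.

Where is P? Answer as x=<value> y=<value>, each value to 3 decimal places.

eq1: (x − 10.693)² + (y − 17.366)² = 17.7966786303²
eq2: (x − 49.672)² + (y + 12.762)² = 60.1743557916²
eq3: (x + 31.823)² + (y + 32.621)² = 50.4788575978²
eq1−eq2, eq1−eq3 (x²,y² cancel):
  77.958·x − 60.256·y = -1089.973302
  -85.032·x − 99.974·y = -570.478529
det = 77.958·-99.974 − -60.256·-85.032 = -12917.461284
x = (-1089.973302·-99.974 − -60.256·-570.478529) / -12917.461284 = -5.774682
y = (77.958·-570.478529 − -1089.973302·-85.032) / -12917.461284 = 10.617874

x=-5.775 y=10.618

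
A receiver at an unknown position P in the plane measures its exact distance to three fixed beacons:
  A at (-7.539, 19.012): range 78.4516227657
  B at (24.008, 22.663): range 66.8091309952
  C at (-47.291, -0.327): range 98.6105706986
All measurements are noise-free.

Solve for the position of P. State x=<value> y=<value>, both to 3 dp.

x=42.265 y=-41.603

eq1: (x + 7.539)² + (y − 19.012)² = 78.4516227657²
eq2: (x − 24.008)² + (y − 22.663)² = 66.8091309952²
eq3: (x + 47.291)² + (y + 0.327)² = 98.6105706986²
eq1−eq2, eq1−eq3 (x²,y² cancel):
  63.094·x + 7.302·y = 2362.900098
  -79.504·x − 38.678·y = -1751.134594
det = 63.094·-38.678 − 7.302·-79.504 = -1859.811524
x = (2362.900098·-38.678 − 7.302·-1751.134594) / -1859.811524 = 42.265286
y = (63.094·-1751.134594 − 2362.900098·-79.504) / -1859.811524 = -41.603099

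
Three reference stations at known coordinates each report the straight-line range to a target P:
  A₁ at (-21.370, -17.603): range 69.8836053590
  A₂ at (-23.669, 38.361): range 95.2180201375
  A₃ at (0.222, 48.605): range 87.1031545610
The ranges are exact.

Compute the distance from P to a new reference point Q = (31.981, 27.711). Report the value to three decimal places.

54.280

eq1: (x + 21.370)² + (y + 17.603)² = 69.8836053590²
eq2: (x + 23.669)² + (y − 38.361)² = 95.2180201375²
eq3: (x − 0.222)² + (y − 48.605)² = 87.1031545610²
eq3−eq1, eq3−eq2 (x²,y² cancel):
  -43.184·x − 132.416·y = 1107.288437
  -47.782·x − 20.488·y = -1810.219251
det = -43.184·-20.488 − -132.416·-47.782 = -5442.347520
x = (1107.288437·-20.488 − -132.416·-1810.219251) / -5442.347520 = 48.212305
y = (-43.184·-1810.219251 − 1107.288437·-47.782) / -5442.347520 = -24.085372
|P − Q| = √((48.212305 − 31.981)² + (-24.085372 − 27.711)²) = 54.280009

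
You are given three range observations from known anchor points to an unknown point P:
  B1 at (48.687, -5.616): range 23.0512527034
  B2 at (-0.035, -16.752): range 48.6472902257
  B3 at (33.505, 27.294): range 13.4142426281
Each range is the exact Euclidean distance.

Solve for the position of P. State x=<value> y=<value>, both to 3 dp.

eq1: (x − 48.687)² + (y + 5.616)² = 23.0512527034²
eq2: (x + 0.035)² + (y + 16.752)² = 48.6472902257²
eq3: (x − 33.505)² + (y − 27.294)² = 13.4142426281²
eq1−eq2, eq1−eq3 (x²,y² cancel):
  -97.444·x − 22.272·y = -3956.531291
  -30.364·x + 65.820·y = -182.997618
det = -97.444·65.820 − -22.272·-30.364 = -7090.031088
x = (-3956.531291·65.820 − -22.272·-182.997618) / -7090.031088 = 37.305141
y = (-97.444·-182.997618 − -3956.531291·-30.364) / -7090.031088 = 14.429287

x=37.305 y=14.429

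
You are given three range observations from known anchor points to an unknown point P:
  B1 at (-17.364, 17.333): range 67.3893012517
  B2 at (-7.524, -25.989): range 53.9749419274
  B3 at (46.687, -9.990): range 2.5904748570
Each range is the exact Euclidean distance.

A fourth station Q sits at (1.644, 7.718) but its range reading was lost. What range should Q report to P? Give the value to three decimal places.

46.121

eq1: (x + 17.364)² + (y − 17.333)² = 67.3893012517²
eq2: (x + 7.524)² + (y + 25.989)² = 53.9749419274²
eq3: (x − 46.687)² + (y + 9.990)² = 2.5904748570²
eq2−eq3, eq2−eq1 (x²,y² cancel):
  108.422·x + 31.998·y = 4454.021168
  -19.680·x + 86.644·y = -1758.120879
det = 108.422·86.644 − 31.998·-19.680 = 10023.836408
x = (4454.021168·86.644 − 31.998·-1758.120879) / 10023.836408 = 44.111909
y = (108.422·-1758.120879 − 4454.021168·-19.680) / 10023.836408 = -10.271900
|P − Q| = √((44.111909 − 1.644)² + (-10.271900 − 7.718)²) = 46.121143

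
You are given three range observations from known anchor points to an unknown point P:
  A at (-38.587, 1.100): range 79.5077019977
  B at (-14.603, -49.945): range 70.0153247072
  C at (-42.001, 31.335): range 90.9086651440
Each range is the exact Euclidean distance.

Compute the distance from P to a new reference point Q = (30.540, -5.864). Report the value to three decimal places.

eq1: (x + 38.587)² + (y − 1.100)² = 79.5077019977²
eq2: (x + 14.603)² + (y + 49.945)² = 70.0153247072²
eq3: (x + 42.001)² + (y − 31.335)² = 90.9086651440²
eq2−eq3, eq2−eq1 (x²,y² cancel):
  -54.796·x + 162.560·y = -3324.024112
  -47.968·x + 102.090·y = -2636.913048
det = -54.796·102.090 − 162.560·-47.968 = 2203.554440
x = (-3324.024112·102.090 − 162.560·-2636.913048) / 2203.554440 = 40.528594
y = (-54.796·-2636.913048 − -3324.024112·-47.968) / 2203.554440 = -6.786536
|P − Q| = √((40.528594 − 30.540)² + (-6.786536 − -5.864)²) = 10.031106

10.031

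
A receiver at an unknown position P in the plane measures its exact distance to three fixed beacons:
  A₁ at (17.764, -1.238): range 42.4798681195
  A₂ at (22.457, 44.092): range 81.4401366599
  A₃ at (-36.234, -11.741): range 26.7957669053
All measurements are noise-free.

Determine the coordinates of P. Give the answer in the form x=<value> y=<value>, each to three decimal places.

eq1: (x − 17.764)² + (y + 1.238)² = 42.4798681195²
eq2: (x − 22.457)² + (y − 44.092)² = 81.4401366599²
eq3: (x + 36.234)² + (y + 11.741)² = 26.7957669053²
eq1−eq3, eq1−eq2 (x²,y² cancel):
  -107.996·x − 21.006·y = 2220.187568
  9.386·x + 90.660·y = -2696.627691
det = -107.996·90.660 − -21.006·9.386 = -9593.755044
x = (2220.187568·90.660 − -21.006·-2696.627691) / -9593.755044 = -15.076145
y = (-107.996·-2696.627691 − 2220.187568·9.386) / -9593.755044 = -28.183576

x=-15.076 y=-28.184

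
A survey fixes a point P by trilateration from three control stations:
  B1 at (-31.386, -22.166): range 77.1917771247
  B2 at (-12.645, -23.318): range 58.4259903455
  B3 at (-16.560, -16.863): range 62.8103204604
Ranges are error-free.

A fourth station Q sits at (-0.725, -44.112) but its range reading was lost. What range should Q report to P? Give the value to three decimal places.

eq1: (x + 31.386)² + (y + 22.166)² = 77.1917771247²
eq2: (x + 12.645)² + (y + 23.318)² = 58.4259903455²
eq3: (x + 16.560)² + (y + 16.863)² = 62.8103204604²
eq3−eq2, eq3−eq1 (x²,y² cancel):
  7.830·x − 12.910·y = 676.570788
  -29.652·x − 10.606·y = -1095.615916
det = 7.830·-10.606 − -12.910·-29.652 = -465.852300
x = (676.570788·-10.606 − -12.910·-1095.615916) / -465.852300 = 45.765817
y = (7.830·-1095.615916 − 676.570788·-29.652) / -465.852300 = -24.649453
|P − Q| = √((45.765817 − -0.725)² + (-24.649453 − -44.112)²) = 50.400266

50.400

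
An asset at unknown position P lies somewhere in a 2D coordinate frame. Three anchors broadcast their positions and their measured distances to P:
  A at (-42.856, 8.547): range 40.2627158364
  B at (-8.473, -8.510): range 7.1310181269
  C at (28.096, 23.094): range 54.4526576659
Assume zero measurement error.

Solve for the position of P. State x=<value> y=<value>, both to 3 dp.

x=-10.459 y=-15.359

eq1: (x + 42.856)² + (y − 8.547)² = 40.2627158364²
eq2: (x + 8.473)² + (y + 8.510)² = 7.1310181269²
eq3: (x − 28.096)² + (y − 23.094)² = 54.4526576659²
eq2−eq3, eq2−eq1 (x²,y² cancel):
  73.138·x + 63.208·y = -1735.734284
  -68.766·x + 34.114·y = 195.241249
det = 73.138·34.114 − 63.208·-68.766 = 6841.591060
x = (-1735.734284·34.114 − 63.208·195.241249) / 6841.591060 = -10.458627
y = (73.138·195.241249 − -1735.734284·-68.766) / 6841.591060 = -15.358993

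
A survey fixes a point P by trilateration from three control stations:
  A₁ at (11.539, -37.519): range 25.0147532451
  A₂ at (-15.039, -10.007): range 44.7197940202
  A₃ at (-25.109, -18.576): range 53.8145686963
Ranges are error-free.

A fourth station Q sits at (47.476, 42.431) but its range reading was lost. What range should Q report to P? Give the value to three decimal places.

64.542

eq1: (x − 11.539)² + (y + 37.519)² = 25.0147532451²
eq2: (x + 15.039)² + (y + 10.007)² = 44.7197940202²
eq3: (x + 25.109)² + (y + 18.576)² = 53.8145686963²
eq3−eq1, eq3−eq2 (x²,y² cancel):
  73.296·x − 37.886·y = 2835.564149
  20.140·x + 17.138·y = 246.929740
det = 73.296·17.138 − -37.886·20.140 = 2019.170888
x = (2835.564149·17.138 − -37.886·246.929740) / 2019.170888 = 28.700433
y = (73.296·246.929740 − 2835.564149·20.140) / 2019.170888 = -19.319464
|P − Q| = √((28.700433 − 47.476)² + (-19.319464 − 42.431)²) = 64.541783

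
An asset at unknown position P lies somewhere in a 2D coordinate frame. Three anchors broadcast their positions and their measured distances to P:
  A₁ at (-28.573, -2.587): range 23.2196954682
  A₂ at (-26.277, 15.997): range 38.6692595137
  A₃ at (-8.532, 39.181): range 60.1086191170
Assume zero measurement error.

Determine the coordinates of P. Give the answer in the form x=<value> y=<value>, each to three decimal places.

x=-14.016 y=-20.677

eq1: (x + 28.573)² + (y + 2.587)² = 23.2196954682²
eq2: (x + 26.277)² + (y − 15.997)² = 38.6692595137²
eq3: (x + 8.532)² + (y − 39.181)² = 60.1086191170²
eq2−eq1, eq2−eq3 (x²,y² cancel):
  -4.592·x − 37.168·y = 832.881534
  35.490·x + 46.368·y = -1456.173414
det = -4.592·46.368 − -37.168·35.490 = 1106.170464
x = (832.881534·46.368 − -37.168·-1456.173414) / 1106.170464 = -14.015925
y = (-4.592·-1456.173414 − 832.881534·35.490) / 1106.170464 = -20.676937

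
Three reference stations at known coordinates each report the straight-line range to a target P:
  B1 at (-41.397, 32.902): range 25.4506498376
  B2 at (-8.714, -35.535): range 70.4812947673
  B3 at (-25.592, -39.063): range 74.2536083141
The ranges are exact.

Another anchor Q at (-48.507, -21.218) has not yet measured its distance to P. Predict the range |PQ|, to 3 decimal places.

64.566

eq1: (x + 41.397)² + (y − 32.902)² = 25.4506498376²
eq2: (x + 8.714)² + (y + 35.535)² = 70.4812947673²
eq3: (x + 25.592)² + (y + 39.063)² = 74.2536083141²
eq1−eq3, eq1−eq2 (x²,y² cancel):
  31.610·x − 143.930·y = -5481.247551
  65.366·x − 136.874·y = -5777.460527
det = 31.610·-136.874 − -143.930·65.366 = 5081.541240
x = (-5481.247551·-136.874 − -143.930·-5777.460527) / 5081.541240 = -16.000975
y = (31.610·-5777.460527 − -5481.247551·65.366) / 5081.541240 = 34.568587
|P − Q| = √((-16.000975 − -48.507)² + (34.568587 − -21.218)²) = 64.566128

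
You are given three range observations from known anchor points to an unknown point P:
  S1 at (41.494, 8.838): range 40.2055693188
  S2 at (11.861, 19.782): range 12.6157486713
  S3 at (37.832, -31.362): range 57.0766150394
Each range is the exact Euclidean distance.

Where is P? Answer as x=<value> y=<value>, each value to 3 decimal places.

eq1: (x − 41.494)² + (y − 8.838)² = 40.2055693188²
eq2: (x − 11.861)² + (y − 19.782)² = 12.6157486713²
eq3: (x − 37.832)² + (y + 31.362)² = 57.0766150394²
eq1−eq2, eq1−eq3 (x²,y² cancel):
  -59.266·x + 21.888·y = 189.479255
  -7.324·x − 80.400·y = -1026.279192
det = -59.266·-80.400 − 21.888·-7.324 = 4925.294112
x = (189.479255·-80.400 − 21.888·-1026.279192) / 4925.294112 = 1.467743
y = (-59.266·-1026.279192 − 189.479255·-7.324) / 4925.294112 = 12.630963

x=1.468 y=12.631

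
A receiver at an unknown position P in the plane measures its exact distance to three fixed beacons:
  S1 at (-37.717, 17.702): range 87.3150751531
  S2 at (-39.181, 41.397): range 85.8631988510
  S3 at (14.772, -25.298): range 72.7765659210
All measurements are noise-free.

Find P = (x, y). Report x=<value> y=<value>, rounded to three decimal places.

eq1: (x + 37.717)² + (y − 17.702)² = 87.3150751531²
eq2: (x + 39.181)² + (y − 41.397)² = 85.8631988510²
eq3: (x − 14.772)² + (y + 25.298)² = 72.7765659210²
eq1−eq3, eq1−eq2 (x²,y² cancel):
  104.978·x − 86.000·y = 1449.761697
  -2.928·x + 47.390·y = 1764.362909
det = 104.978·47.390 − -86.000·-2.928 = 4723.099420
x = (1449.761697·47.390 − -86.000·1764.362909) / 4723.099420 = 46.672618
y = (104.978·1764.362909 − 1449.761697·-2.928) / 4723.099420 = 40.114377

x=46.673 y=40.114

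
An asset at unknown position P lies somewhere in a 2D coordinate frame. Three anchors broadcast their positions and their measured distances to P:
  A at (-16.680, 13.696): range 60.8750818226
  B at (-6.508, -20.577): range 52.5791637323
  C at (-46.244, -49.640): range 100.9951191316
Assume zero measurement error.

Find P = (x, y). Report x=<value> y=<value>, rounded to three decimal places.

eq1: (x + 16.680)² + (y − 13.696)² = 60.8750818226²
eq2: (x + 6.508)² + (y + 20.577)² = 52.5791637323²
eq3: (x + 46.244)² + (y + 49.640)² = 100.9951191316²
eq3−eq1, eq3−eq2 (x²,y² cancel):
  59.128·x + 126.672·y = 2357.404181
  79.472·x + 58.126·y = 3298.575487
det = 59.128·58.126 − 126.672·79.472 = -6630.003056
x = (2357.404181·58.126 − 126.672·3298.575487) / -6630.003056 = 42.354532
y = (59.128·3298.575487 − 2357.404181·79.472) / -6630.003056 = -1.159961

x=42.355 y=-1.160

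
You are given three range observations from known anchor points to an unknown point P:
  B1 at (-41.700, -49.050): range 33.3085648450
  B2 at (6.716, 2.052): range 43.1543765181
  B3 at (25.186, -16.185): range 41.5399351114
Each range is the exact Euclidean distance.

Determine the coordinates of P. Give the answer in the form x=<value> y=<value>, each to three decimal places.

x=-10.441 y=-37.545

eq1: (x + 41.700)² + (y + 49.050)² = 33.3085648450²
eq2: (x − 6.716)² + (y − 2.052)² = 43.1543765181²
eq3: (x − 25.186)² + (y + 16.185)² = 41.5399351114²
eq2−eq3, eq2−eq1 (x²,y² cancel):
  36.940·x − 36.474·y = 983.707465
  -96.832·x − 102.204·y = 4848.316861
det = 36.940·-102.204 − -36.474·-96.832 = -7307.266128
x = (983.707465·-102.204 − -36.474·4848.316861) / -7307.266128 = -10.441480
y = (36.940·4848.316861 − 983.707465·-96.832) / -7307.266128 = -37.544983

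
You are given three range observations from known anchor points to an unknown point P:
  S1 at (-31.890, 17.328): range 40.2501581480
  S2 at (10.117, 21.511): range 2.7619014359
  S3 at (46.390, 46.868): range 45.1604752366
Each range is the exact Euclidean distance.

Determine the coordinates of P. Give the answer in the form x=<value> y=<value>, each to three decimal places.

x=7.930 y=23.198

eq1: (x + 31.890)² + (y − 17.328)² = 40.2501581480²
eq2: (x − 10.117)² + (y − 21.511)² = 2.7619014359²
eq3: (x − 46.390)² + (y − 46.868)² = 45.1604752366²
eq1−eq2, eq1−eq3 (x²,y² cancel):
  84.014·x + 8.366·y = 860.292257
  156.560·x + 59.080·y = 2612.016547
det = 84.014·59.080 − 8.366·156.560 = 3653.766160
x = (860.292257·59.080 − 8.366·2612.016547) / 3653.766160 = 7.929882
y = (84.014·2612.016547 − 860.292257·156.560) / 3653.766160 = 23.197599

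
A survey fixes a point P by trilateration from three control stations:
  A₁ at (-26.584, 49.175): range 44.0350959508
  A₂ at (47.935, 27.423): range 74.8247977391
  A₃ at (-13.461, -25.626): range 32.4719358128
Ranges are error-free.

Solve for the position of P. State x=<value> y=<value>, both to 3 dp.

x=-23.528 y=5.246

eq1: (x + 26.584)² + (y − 49.175)² = 44.0350959508²
eq2: (x − 47.935)² + (y − 27.423)² = 74.8247977391²
eq3: (x + 13.461)² + (y + 25.626)² = 32.4719358128²
eq2−eq1, eq2−eq3 (x²,y² cancel):
  -149.038·x + 43.504·y = 3734.765208
  -122.792·x − 106.098·y = 2332.428984
det = -149.038·-106.098 − 43.504·-122.792 = 21154.576892
x = (3734.765208·-106.098 − 43.504·2332.428984) / 21154.576892 = -23.527822
y = (-149.038·2332.428984 − 3734.765208·-122.792) / 21154.576892 = 5.246086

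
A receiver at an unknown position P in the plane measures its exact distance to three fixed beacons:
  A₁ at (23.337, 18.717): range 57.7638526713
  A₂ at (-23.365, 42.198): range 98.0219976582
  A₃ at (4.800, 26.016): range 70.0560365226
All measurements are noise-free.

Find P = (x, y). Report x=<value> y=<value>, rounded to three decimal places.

eq1: (x − 23.337)² + (y − 18.717)² = 57.7638526713²
eq2: (x + 23.365)² + (y − 42.198)² = 98.0219976582²
eq3: (x − 4.800)² + (y − 26.016)² = 70.0560365226²
eq1−eq2, eq1−eq3 (x²,y² cancel):
  -93.404·x + 46.962·y = -4839.996578
  -37.074·x + 14.598·y = -1766.254980
det = -93.404·14.598 − 46.962·-37.074 = 377.557596
x = (-4839.996578·14.598 − 46.962·-1766.254980) / 377.557596 = 32.558202
y = (-93.404·-1766.254980 − -4839.996578·-37.074) / 377.557596 = -38.306084

x=32.558 y=-38.306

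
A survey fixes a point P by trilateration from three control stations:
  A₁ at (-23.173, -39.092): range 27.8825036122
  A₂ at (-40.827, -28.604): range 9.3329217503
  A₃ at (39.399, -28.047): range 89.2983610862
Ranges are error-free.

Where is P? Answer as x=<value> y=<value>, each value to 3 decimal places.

eq1: (x + 23.173)² + (y + 39.092)² = 27.8825036122²
eq2: (x + 40.827)² + (y + 28.604)² = 9.3329217503²
eq3: (x − 39.399)² + (y + 28.047)² = 89.2983610862²
eq3−eq1, eq3−eq2 (x²,y² cancel):
  -125.144·x − 22.090·y = 6923.020268
  -160.452·x − 1.114·y = 8033.211199
det = -125.144·-1.114 − -22.090·-160.452 = -3404.974264
x = (6923.020268·-1.114 − -22.090·8033.211199) / -3404.974264 = -49.851006
y = (-125.144·8033.211199 − 6923.020268·-160.452) / -3404.974264 = -30.985334

x=-49.851 y=-30.985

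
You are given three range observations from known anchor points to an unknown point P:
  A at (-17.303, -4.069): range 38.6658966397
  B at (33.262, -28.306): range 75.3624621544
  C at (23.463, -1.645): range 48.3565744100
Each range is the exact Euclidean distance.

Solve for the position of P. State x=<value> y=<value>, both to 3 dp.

x=-9.442 y=33.789

eq1: (x + 17.303)² + (y + 4.069)² = 38.6658966397²
eq2: (x − 33.262)² + (y + 28.306)² = 75.3624621544²
eq3: (x − 23.463)² + (y + 1.645)² = 48.3565744100²
eq1−eq3, eq1−eq2 (x²,y² cancel):
  81.532·x + 4.848·y = -606.038902
  101.130·x − 48.474·y = -2592.809429
det = 81.532·-48.474 − 4.848·101.130 = -4442.460408
x = (-606.038902·-48.474 − 4.848·-2592.809429) / -4442.460408 = -9.442306
y = (81.532·-2592.809429 − -606.038902·101.130) / -4442.460408 = 33.789434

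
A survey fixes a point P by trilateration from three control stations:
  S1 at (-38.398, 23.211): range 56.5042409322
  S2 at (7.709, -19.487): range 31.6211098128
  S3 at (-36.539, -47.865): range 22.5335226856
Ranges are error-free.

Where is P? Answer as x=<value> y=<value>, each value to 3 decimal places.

eq1: (x + 38.398)² + (y − 23.211)² = 56.5042409322²
eq2: (x − 7.709)² + (y + 19.487)² = 31.6211098128²
eq3: (x + 36.539)² + (y + 47.865)² = 22.5335226856²
eq3−eq1, eq3−eq2 (x²,y² cancel):
  -3.718·x + 142.152·y = -4297.969420
  88.496·x + 56.756·y = -3679.119837
det = -3.718·56.756 − 142.152·88.496 = -12790.902200
x = (-4297.969420·56.756 − 142.152·-3679.119837) / -12790.902200 = -21.816967
y = (-3.718·-3679.119837 − -4297.969420·88.496) / -12790.902200 = -30.805651

x=-21.817 y=-30.806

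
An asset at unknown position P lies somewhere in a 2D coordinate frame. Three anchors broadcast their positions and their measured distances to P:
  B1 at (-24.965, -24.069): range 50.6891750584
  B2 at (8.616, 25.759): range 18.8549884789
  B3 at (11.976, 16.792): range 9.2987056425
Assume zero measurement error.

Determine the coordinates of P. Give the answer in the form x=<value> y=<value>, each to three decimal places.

x=14.433 y=7.824

eq1: (x + 24.965)² + (y + 24.069)² = 50.6891750584²
eq2: (x − 8.616)² + (y − 25.759)² = 18.8549884789²
eq3: (x − 11.976)² + (y − 16.792)² = 9.2987056425²
eq3−eq2, eq3−eq1 (x²,y² cancel):
  -6.720·x + 17.934·y = 43.321033
  -73.882·x − 81.722·y = -1705.754395
det = -6.720·-81.722 − 17.934·-73.882 = 1874.171628
x = (43.321033·-81.722 − 17.934·-1705.754395) / 1874.171628 = 14.433426
y = (-6.720·-1705.754395 − 43.321033·-73.882) / 1874.171628 = 7.823891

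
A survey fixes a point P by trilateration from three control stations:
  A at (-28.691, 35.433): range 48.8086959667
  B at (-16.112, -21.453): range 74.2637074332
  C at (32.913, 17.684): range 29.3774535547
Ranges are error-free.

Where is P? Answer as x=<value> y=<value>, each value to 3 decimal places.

eq1: (x + 28.691)² + (y − 35.433)² = 48.8086959667²
eq2: (x + 16.112)² + (y + 21.453)² = 74.2637074332²
eq3: (x − 32.913)² + (y − 17.684)² = 29.3774535547²
eq3−eq2, eq3−eq1 (x²,y² cancel):
  -98.050·x − 78.274·y = -5328.225136
  -123.208·x + 35.498·y = -836.572480
det = -98.050·35.498 − -78.274·-123.208 = -13124.561892
x = (-5328.225136·35.498 − -78.274·-836.572480) / -13124.561892 = 19.400511
y = (-98.050·-836.572480 − -5328.225136·-123.208) / -13124.561892 = 43.769387

x=19.401 y=43.769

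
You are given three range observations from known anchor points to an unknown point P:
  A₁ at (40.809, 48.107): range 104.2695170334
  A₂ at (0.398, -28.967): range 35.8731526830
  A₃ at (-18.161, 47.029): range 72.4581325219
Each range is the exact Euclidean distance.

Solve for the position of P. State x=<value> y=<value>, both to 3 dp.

x=-35.046 y=-23.434

eq1: (x − 40.809)² + (y − 48.107)² = 104.2695170334²
eq2: (x − 0.398)² + (y + 28.967)² = 35.8731526830²
eq3: (x + 18.161)² + (y − 47.029)² = 72.4581325219²
eq1−eq3, eq1−eq2 (x²,y² cancel):
  -117.940·x − 2.156·y = 4183.842046
  -80.822·x − 154.148·y = 6444.836662
det = -117.940·-154.148 − -2.156·-80.822 = 18005.962888
x = (4183.842046·-154.148 − -2.156·6444.836662) / 18005.962888 = -35.045936
y = (-117.940·6444.836662 − 4183.842046·-80.822) / 18005.962888 = -23.434323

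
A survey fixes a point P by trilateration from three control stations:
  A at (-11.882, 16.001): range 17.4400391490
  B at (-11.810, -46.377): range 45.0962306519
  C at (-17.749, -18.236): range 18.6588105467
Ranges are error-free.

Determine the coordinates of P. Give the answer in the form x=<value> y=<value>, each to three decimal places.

x=-9.870 y=-1.323

eq1: (x + 11.882)² + (y − 16.001)² = 17.4400391490²
eq2: (x + 11.810)² + (y + 46.377)² = 45.0962306519²
eq3: (x + 17.749)² + (y + 18.236)² = 18.6588105467²
eq3−eq2, eq3−eq1 (x²,y² cancel):
  11.878·x − 56.282·y = -42.795276
  11.734·x + 68.474·y = -206.368527
det = 11.878·68.474 − -56.282·11.734 = 1473.747160
x = (-42.795276·68.474 − -56.282·-206.368527) / 1473.747160 = -9.869534
y = (11.878·-206.368527 − -42.795276·11.734) / 1473.747160 = -1.322537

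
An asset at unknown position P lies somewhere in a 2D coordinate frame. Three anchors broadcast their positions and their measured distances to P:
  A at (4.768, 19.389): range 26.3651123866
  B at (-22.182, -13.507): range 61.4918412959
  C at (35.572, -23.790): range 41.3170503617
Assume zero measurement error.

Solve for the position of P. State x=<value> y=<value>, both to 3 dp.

eq1: (x − 4.768)² + (y − 19.389)² = 26.3651123866²
eq2: (x + 22.182)² + (y + 13.507)² = 61.4918412959²
eq3: (x − 35.572)² + (y + 23.790)² = 41.3170503617²
eq3−eq1, eq3−eq2 (x²,y² cancel):
  -61.608·x + 86.358·y = -420.684640
  -115.508·x + 20.566·y = -3230.999006
det = -61.608·20.566 − 86.358·-115.508 = 8708.009736
x = (-420.684640·20.566 − 86.358·-3230.999006) / 8708.009736 = 31.048520
y = (-61.608·-3230.999006 − -420.684640·-115.508) / 8708.009736 = 17.278684

x=31.049 y=17.279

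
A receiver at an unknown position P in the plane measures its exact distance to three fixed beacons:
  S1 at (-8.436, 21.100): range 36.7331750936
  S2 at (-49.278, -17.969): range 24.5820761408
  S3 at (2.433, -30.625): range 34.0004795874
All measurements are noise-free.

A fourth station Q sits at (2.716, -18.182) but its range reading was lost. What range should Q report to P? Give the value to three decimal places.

29.118

eq1: (x + 8.436)² + (y − 21.100)² = 36.7331750936²
eq2: (x + 49.278)² + (y + 17.969)² = 24.5820761408²
eq3: (x − 2.433)² + (y + 30.625)² = 34.0004795874²
eq2−eq1, eq2−eq3 (x²,y² cancel):
  81.684·x + 78.138·y = -2979.877834
  103.422·x − 25.312·y = -2359.150276
det = 81.684·-25.312 − 78.138·103.422 = -10148.773644
x = (-2979.877834·-25.312 − 78.138·-2359.150276) / -10148.773644 = -25.595797
y = (81.684·-2359.150276 − -2979.877834·103.422) / -10148.773644 = -11.378724
|P − Q| = √((-25.595797 − 2.716)² + (-11.378724 − -18.182)²) = 29.117734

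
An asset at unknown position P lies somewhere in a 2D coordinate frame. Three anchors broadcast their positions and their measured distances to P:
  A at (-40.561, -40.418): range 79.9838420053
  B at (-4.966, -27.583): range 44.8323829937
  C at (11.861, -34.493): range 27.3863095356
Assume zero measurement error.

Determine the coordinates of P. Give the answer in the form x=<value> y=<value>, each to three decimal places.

eq1: (x + 40.561)² + (y + 40.418)² = 79.9838420053²
eq2: (x + 4.966)² + (y + 27.583)² = 44.8323829937²
eq3: (x − 11.861)² + (y + 34.493)² = 27.3863095356²
eq3−eq1, eq3−eq2 (x²,y² cancel):
  -104.844·x − 11.850·y = -3699.045957
  -33.654·x + 13.820·y = -1804.899940
det = -104.844·13.820 − -11.850·-33.654 = -1847.743980
x = (-3699.045957·13.820 − -11.850·-1804.899940) / -1847.743980 = 39.241843
y = (-104.844·-1804.899940 − -3699.045957·-33.654) / -1847.743980 = -35.040156

x=39.242 y=-35.040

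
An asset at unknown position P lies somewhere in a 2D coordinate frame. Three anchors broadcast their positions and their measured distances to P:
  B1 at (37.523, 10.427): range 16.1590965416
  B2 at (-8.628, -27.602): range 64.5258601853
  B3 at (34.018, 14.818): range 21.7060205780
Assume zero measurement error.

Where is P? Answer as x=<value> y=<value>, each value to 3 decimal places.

eq1: (x − 37.523)² + (y − 10.427)² = 16.1590965416²
eq2: (x + 8.628)² + (y + 27.602)² = 64.5258601853²
eq3: (x − 34.018)² + (y − 14.818)² = 21.7060205780²
eq2−eq3, eq2−eq1 (x²,y² cancel):
  85.292·x + 84.840·y = 4232.919963
  92.302·x + 76.058·y = 4582.855302
det = 85.292·76.058 − 84.840·92.302 = -1343.762744
x = (4232.919963·76.058 − 84.840·4582.855302) / -1343.762744 = 49.757308
y = (85.292·4582.855302 − 4232.919963·92.302) / -1343.762744 = -0.129425

x=49.757 y=-0.129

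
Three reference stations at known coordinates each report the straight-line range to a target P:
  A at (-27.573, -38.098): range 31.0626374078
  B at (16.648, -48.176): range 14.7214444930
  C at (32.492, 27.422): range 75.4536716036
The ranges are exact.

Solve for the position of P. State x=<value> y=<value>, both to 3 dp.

x=3.227 y=-42.125

eq1: (x + 27.573)² + (y + 38.098)² = 31.0626374078²
eq2: (x − 16.648)² + (y + 48.176)² = 14.7214444930²
eq3: (x − 32.492)² + (y − 27.422)² = 75.4536716036²
eq3−eq2, eq3−eq1 (x²,y² cancel):
  -31.688·x − 151.196·y = 6266.922363
  -120.130·x − 131.040·y = 5132.400901
det = -31.688·-131.040 − -151.196·-120.130 = -14010.779960
x = (6266.922363·-131.040 − -151.196·5132.400901) / -14010.779960 = 3.227445
y = (-31.688·5132.400901 − 6266.922363·-120.130) / -14010.779960 = -42.125411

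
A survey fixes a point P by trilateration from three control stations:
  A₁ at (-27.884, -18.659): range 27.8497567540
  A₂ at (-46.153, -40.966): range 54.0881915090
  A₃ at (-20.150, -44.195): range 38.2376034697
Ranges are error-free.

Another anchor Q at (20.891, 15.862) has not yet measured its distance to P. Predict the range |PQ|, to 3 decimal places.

eq1: (x + 27.884)² + (y + 18.659)² = 27.8497567540²
eq2: (x + 46.153)² + (y + 40.966)² = 54.0881915090²
eq3: (x + 20.150)² + (y + 44.195)² = 38.2376034697²
eq1−eq2, eq1−eq3 (x²,y² cancel):
  -36.538·x − 44.614·y = 532.713319
  15.468·x − 51.072·y = 547.039420
det = -36.538·-51.072 − -44.614·15.468 = 2556.158088
x = (532.713319·-51.072 − -44.614·547.039420) / 2556.158088 = -1.095831
y = (-36.538·547.039420 − 532.713319·15.468) / 2556.158088 = -11.043032
|P − Q| = √((-1.095831 − 20.891)² + (-11.043032 − 15.862)²) = 34.746244

34.746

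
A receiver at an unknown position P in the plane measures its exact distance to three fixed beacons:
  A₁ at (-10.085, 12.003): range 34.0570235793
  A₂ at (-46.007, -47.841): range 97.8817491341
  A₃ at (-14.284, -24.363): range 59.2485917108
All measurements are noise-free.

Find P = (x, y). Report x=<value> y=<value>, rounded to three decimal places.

x=22.428 y=22.141

eq1: (x + 10.085)² + (y − 12.003)² = 34.0570235793²
eq2: (x + 46.007)² + (y + 47.841)² = 97.8817491341²
eq3: (x + 14.284)² + (y + 24.363)² = 59.2485917108²
eq3−eq1, eq3−eq2 (x²,y² cancel):
  8.398·x + 72.732·y = 1798.705574
  -63.446·x − 46.956·y = -2462.624289
det = 8.398·-46.956 − 72.732·-63.446 = 4220.217984
x = (1798.705574·-46.956 − 72.732·-2462.624289) / 4220.217984 = 22.428124
y = (8.398·-2462.624289 − 1798.705574·-63.446) / 4220.217984 = 22.140931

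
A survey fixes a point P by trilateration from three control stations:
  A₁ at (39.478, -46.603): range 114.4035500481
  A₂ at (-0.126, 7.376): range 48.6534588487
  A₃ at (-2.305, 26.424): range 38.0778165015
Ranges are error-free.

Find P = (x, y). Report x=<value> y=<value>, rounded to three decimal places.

eq1: (x − 39.478)² + (y + 46.603)² = 114.4035500481²
eq2: (x + 0.126)² + (y − 7.376)² = 48.6534588487²
eq3: (x + 2.305)² + (y − 26.424)² = 38.0778165015²
eq3−eq2, eq3−eq1 (x²,y² cancel):
  4.358·x − 38.096·y = -1566.358497
  83.566·x − 146.054·y = -8611.440862
det = 4.358·-146.054 − -38.096·83.566 = 2547.027004
x = (-1566.358497·-146.054 − -38.096·-8611.440862) / 2547.027004 = -38.982126
y = (4.358·-8611.440862 − -1566.358497·83.566) / 2547.027004 = 36.656720

x=-38.982 y=36.657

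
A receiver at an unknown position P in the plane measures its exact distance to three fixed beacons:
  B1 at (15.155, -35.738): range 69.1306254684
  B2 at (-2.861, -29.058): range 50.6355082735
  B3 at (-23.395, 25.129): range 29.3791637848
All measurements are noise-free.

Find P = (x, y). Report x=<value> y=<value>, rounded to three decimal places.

x=-42.328 y=2.664

eq1: (x − 15.155)² + (y + 35.738)² = 69.1306254684²
eq2: (x + 2.861)² + (y + 29.058)² = 50.6355082735²
eq3: (x + 23.395)² + (y − 25.129)² = 29.3791637848²
eq3−eq2, eq3−eq1 (x²,y² cancel):
  41.068·x − 108.374·y = -2027.059414
  77.100·x − 121.734·y = -3587.822110
det = 41.068·-121.734 − -108.374·77.100 = 3356.263488
x = (-2027.059414·-121.734 − -108.374·-3587.822110) / 3356.263488 = -42.328197
y = (41.068·-3587.822110 − -2027.059414·77.100) / 3356.263488 = 2.664154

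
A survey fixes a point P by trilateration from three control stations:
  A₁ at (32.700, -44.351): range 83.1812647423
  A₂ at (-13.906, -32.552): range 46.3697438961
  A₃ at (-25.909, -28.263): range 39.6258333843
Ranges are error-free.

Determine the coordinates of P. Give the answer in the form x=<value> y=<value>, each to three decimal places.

x=-29.189 y=11.227

eq1: (x − 32.700)² + (y + 44.351)² = 83.1812647423²
eq2: (x + 13.906)² + (y + 32.552)² = 46.3697438961²
eq3: (x + 25.909)² + (y + 28.263)² = 39.6258333843²
eq2−eq1, eq2−eq3 (x²,y² cancel):
  93.212·x − 23.598·y = -2985.677994
  -24.006·x + 8.578·y = 797.010388
det = 93.212·8.578 − -23.598·-24.006 = 233.078948
x = (-2985.677994·8.578 − -23.598·797.010388) / 233.078948 = -29.188800
y = (93.212·797.010388 − -2985.677994·-24.006) / 233.078948 = 11.226867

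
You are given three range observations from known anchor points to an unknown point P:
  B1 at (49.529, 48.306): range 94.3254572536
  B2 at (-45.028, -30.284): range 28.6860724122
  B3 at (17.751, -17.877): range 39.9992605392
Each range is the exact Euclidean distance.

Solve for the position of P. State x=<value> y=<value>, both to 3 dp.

eq1: (x − 49.529)² + (y − 48.306)² = 94.3254572536²
eq2: (x + 45.028)² + (y + 30.284)² = 28.6860724122²
eq3: (x − 17.751)² + (y + 17.877)² = 39.9992605392²
eq1−eq2, eq1−eq3 (x²,y² cancel):
  -189.114·x − 157.180·y = 6232.451099
  -63.556·x − 132.366·y = 3145.444695
det = -189.114·-132.366 − -157.180·-63.556 = 15042.531644
x = (6232.451099·-132.366 − -157.180·3145.444695) / 15042.531644 = -21.975265
y = (-189.114·3145.444695 − 6232.451099·-63.556) / 15042.531644 = -13.211737

x=-21.975 y=-13.212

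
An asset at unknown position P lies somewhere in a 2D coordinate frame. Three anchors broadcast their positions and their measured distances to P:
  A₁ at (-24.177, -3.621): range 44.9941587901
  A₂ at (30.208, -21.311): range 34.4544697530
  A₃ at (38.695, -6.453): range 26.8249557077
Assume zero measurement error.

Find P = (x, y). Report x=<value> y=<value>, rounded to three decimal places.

x=18.361 y=11.043

eq1: (x + 24.177)² + (y + 3.621)² = 44.9941587901²
eq2: (x − 30.208)² + (y + 21.311)² = 34.4544697530²
eq3: (x − 38.695)² + (y + 6.453)² = 26.8249557077²
eq1−eq3, eq1−eq2 (x²,y² cancel):
  125.744·x − 5.664·y = 2246.201341
  108.770·x − 35.380·y = 1606.406854
det = 125.744·-35.380 − -5.664·108.770 = -3832.749440
x = (2246.201341·-35.380 − -5.664·1606.406854) / -3832.749440 = 18.360688
y = (125.744·1606.406854 − 2246.201341·108.770) / -3832.749440 = 11.042542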